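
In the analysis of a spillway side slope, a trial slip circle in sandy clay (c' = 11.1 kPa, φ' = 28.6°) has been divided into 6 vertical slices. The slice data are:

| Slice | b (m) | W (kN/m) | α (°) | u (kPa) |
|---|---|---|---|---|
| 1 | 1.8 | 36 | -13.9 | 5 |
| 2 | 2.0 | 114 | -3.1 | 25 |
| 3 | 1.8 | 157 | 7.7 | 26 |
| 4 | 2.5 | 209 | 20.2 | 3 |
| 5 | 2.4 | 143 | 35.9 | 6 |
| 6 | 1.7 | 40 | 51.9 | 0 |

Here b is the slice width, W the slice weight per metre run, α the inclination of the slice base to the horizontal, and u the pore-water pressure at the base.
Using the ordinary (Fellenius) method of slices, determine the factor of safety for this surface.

Ordinary method of slices: FS = Σ[c'·Δl_i + (W_i cosα_i − u_i·Δl_i)·tanφ'] / Σ W_i sinα_i, with Δl_i = b_i / cosα_i.
Slice 1: Δl = 1.8/cos(-13.9°) = 1.854 m; N'_1 = 36·cos(-13.9°) − 5·1.854 = 25.7; c'Δl = 20.58; W sinα = -8.6
Slice 2: Δl = 2.0/cos(-3.1°) = 2.003 m; N'_2 = 114·cos(-3.1°) − 25·2.003 = 63.8; c'Δl = 22.23; W sinα = -6.2
Slice 3: Δl = 1.8/cos7.7° = 1.816 m; N'_3 = 157·cos7.7° − 26·1.816 = 108.4; c'Δl = 20.16; W sinα = 21.0
Slice 4: Δl = 2.5/cos20.2° = 2.664 m; N'_4 = 209·cos20.2° − 3·2.664 = 188.2; c'Δl = 29.57; W sinα = 72.2
Slice 5: Δl = 2.4/cos35.9° = 2.963 m; N'_5 = 143·cos35.9° − 6·2.963 = 98.1; c'Δl = 32.89; W sinα = 83.9
Slice 6: Δl = 1.7/cos51.9° = 2.755 m; N'_6 = 40·cos51.9° − 0·2.755 = 24.7; c'Δl = 30.58; W sinα = 31.5
Σc'Δl = 156.0 kN/m; ΣN' = 508.7 kN/m; ΣW sinα = 193.7 kN/m
Resisting = 156.0 + 508.7·tan28.6° = 156.0 + 277.3 = 433.4 kN/m
FS = 433.4 / 193.7 = 2.237

FS = 2.24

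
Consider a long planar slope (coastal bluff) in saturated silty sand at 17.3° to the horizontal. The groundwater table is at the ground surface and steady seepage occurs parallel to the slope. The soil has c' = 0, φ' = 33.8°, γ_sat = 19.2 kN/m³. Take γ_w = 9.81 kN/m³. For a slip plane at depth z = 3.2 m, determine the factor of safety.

With seepage parallel to the slope and the water table at the surface, the effective normal stress on the slip plane uses the buoyant unit weight γ' = γ_sat − γ_w while the driving shear stress uses γ_sat:
FS = [c' + γ' z cos²β tanφ'] / [γ_sat z sinβ cosβ]
(For c' = 0 this reduces to FS = (γ'/γ_sat)·tanφ'/tanβ.)
γ' = 19.2 − 9.81 = 9.39 kN/m³
Numerator = 0.0 + 9.39·3.2·cos²17.3°·tan33.8° = 0.0 + 9.39·3.2·0.9116·0.6694 = 18.337 kPa
Denominator = 19.2·3.2·sin17.3°·cos17.3° = 19.2·3.2·0.2974·0.9548 = 17.444 kPa
FS = 18.337 / 17.444 = 1.051

FS = 1.05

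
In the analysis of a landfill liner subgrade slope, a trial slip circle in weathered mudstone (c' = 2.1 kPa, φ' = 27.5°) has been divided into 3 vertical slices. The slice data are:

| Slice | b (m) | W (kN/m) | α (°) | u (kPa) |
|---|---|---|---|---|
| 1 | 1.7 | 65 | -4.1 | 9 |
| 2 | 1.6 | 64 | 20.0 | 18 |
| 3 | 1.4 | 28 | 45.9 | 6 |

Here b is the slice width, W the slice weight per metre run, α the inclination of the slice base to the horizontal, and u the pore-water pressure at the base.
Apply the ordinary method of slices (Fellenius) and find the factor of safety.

Ordinary method of slices: FS = Σ[c'·Δl_i + (W_i cosα_i − u_i·Δl_i)·tanφ'] / Σ W_i sinα_i, with Δl_i = b_i / cosα_i.
Slice 1: Δl = 1.7/cos(-4.1°) = 1.704 m; N'_1 = 65·cos(-4.1°) − 9·1.704 = 49.5; c'Δl = 3.58; W sinα = -4.6
Slice 2: Δl = 1.6/cos20.0° = 1.703 m; N'_2 = 64·cos20.0° − 18·1.703 = 29.5; c'Δl = 3.58; W sinα = 21.9
Slice 3: Δl = 1.4/cos45.9° = 2.012 m; N'_3 = 28·cos45.9° − 6·2.012 = 7.4; c'Δl = 4.22; W sinα = 20.1
Σc'Δl = 11.4 kN/m; ΣN' = 86.4 kN/m; ΣW sinα = 37.3 kN/m
Resisting = 11.4 + 86.4·tan27.5° = 11.4 + 45.0 = 56.4 kN/m
FS = 56.4 / 37.3 = 1.509

FS = 1.51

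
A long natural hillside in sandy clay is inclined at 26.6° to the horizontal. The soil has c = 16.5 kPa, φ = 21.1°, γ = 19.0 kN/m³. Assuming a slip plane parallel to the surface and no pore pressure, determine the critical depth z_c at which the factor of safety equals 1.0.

Setting FS = 1.00 in FS = [c + γz cos²β tanφ] / [γz sinβ cosβ] and solving for z:
z = c / [γ cosβ (FS·sinβ − cosβ·tanφ)]
  = 16.5 / [19.0·cos26.6°·(1.00·sin26.6° − cos26.6°·tan21.1°)]
  = 16.5 / [19.0·0.8942·(1.00·0.4478 − 0.8942·0.3859)]
  = 16.5 / 1.7453 = 9.454 m

z_c = 9.45 m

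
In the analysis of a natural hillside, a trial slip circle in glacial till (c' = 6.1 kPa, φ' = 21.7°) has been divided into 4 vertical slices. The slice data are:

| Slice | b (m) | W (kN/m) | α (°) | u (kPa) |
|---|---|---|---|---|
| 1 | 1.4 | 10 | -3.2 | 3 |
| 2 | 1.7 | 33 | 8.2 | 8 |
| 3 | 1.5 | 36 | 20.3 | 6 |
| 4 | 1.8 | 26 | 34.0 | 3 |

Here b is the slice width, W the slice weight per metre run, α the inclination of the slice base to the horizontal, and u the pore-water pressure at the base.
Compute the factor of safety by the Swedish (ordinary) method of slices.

FS = 2.16

Ordinary method of slices: FS = Σ[c'·Δl_i + (W_i cosα_i − u_i·Δl_i)·tanφ'] / Σ W_i sinα_i, with Δl_i = b_i / cosα_i.
Slice 1: Δl = 1.4/cos(-3.2°) = 1.402 m; N'_1 = 10·cos(-3.2°) − 3·1.402 = 5.8; c'Δl = 8.55; W sinα = -0.6
Slice 2: Δl = 1.7/cos8.2° = 1.718 m; N'_2 = 33·cos8.2° − 8·1.718 = 18.9; c'Δl = 10.48; W sinα = 4.7
Slice 3: Δl = 1.5/cos20.3° = 1.599 m; N'_3 = 36·cos20.3° − 6·1.599 = 24.2; c'Δl = 9.76; W sinα = 12.5
Slice 4: Δl = 1.8/cos34.0° = 2.171 m; N'_4 = 26·cos34.0° − 3·2.171 = 15.0; c'Δl = 13.24; W sinα = 14.5
Σc'Δl = 42.0 kN/m; ΣN' = 63.9 kN/m; ΣW sinα = 31.2 kN/m
Resisting = 42.0 + 63.9·tan21.7° = 42.0 + 25.4 = 67.5 kN/m
FS = 67.5 / 31.2 = 2.164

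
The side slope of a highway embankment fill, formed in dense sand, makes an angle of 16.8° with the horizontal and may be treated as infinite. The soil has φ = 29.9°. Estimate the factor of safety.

For a dry cohesionless infinite slope the factor of safety is FS = tanφ / tanβ.
FS = tan29.9° / tan16.8° = 0.5750 / 0.3019 = 1.905

FS = 1.90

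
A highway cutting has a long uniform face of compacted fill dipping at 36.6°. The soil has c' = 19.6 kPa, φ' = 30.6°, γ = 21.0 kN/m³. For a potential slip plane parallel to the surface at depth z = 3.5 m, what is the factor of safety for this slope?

For an infinite slope with a slip plane parallel to the surface (no pore pressure): FS = [c' + γz cos²β tanφ'] / [γz sinβ cosβ].
γz = 21.0·3.5 = 73.50 kN/m²
Numerator = 19.6 + 73.50·cos²36.6°·tan30.6° = 19.6 + 73.50·0.6445·0.5914 = 47.616 kPa
Denominator = 73.50·sin36.6°·cos36.6° = 73.50·0.5962·0.8028 = 35.181 kPa
FS = 47.616 / 35.181 = 1.353

FS = 1.35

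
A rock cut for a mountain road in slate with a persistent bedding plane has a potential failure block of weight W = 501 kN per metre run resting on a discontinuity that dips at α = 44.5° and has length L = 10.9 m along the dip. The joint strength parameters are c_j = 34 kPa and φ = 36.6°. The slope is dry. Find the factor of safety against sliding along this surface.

Resolving the block weight along and normal to the plane and applying the Mohr–Coulomb strength on the joint:
N' = W cosα = 501·cos44.5° = 357.3 kN/m
Driving force T = W sinα = 501·sin44.5° = 351.2 kN/m
Resisting force R = c_j·L + N'·tanφ = 34·10.9 + 357.3·tan36.6° = 370.6 + 265.4 = 636.0 kN/m
FS = R / T = 636.0 / 351.2 = 1.811

FS = 1.81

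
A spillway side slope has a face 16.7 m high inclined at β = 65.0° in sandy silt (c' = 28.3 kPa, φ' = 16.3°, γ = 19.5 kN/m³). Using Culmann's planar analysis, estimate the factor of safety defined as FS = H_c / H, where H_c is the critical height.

H_c = (4c'/γ) · sinβ cosφ' / [1 − cos(β − φ')]
    = (4·28.3/19.5) · sin65.0°·cos16.3° / [1 − cos48.7°]
    = 5.805 · 0.8699 / 0.3400 = 14.85 m
FS = H_c / H = 14.85 / 16.7 = 0.889

FS = 0.89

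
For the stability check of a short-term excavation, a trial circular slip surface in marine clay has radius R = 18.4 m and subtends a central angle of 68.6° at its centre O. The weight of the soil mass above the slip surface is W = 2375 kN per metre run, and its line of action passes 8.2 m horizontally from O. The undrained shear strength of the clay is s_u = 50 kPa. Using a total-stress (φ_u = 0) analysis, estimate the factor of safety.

FS = 1.04

Taking moments about the centre O, the resisting moment is provided by the undrained shear strength acting along the arc:
Arc length L_a = R·θ = 18.4·(68.6°·π/180) = 18.4·1.1973 = 22.03 m
M_R = s_u·L_a·R = 50·22.03·18.4 = 20267.8 kN·m/m
M_D = W·d = 2375·8.2 = 19475.0 kN·m/m
FS = M_R / M_D = 20267.8 / 19475.0 = 1.041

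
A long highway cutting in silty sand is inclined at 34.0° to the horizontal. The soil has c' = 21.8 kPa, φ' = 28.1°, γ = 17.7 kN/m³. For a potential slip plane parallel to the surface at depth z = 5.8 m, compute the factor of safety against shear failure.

For an infinite slope with a slip plane parallel to the surface (no pore pressure): FS = [c' + γz cos²β tanφ'] / [γz sinβ cosβ].
γz = 17.7·5.8 = 102.66 kN/m²
Numerator = 21.8 + 102.66·cos²34.0°·tan28.1° = 21.8 + 102.66·0.6873·0.5340 = 59.475 kPa
Denominator = 102.66·sin34.0°·cos34.0° = 102.66·0.5592·0.8290 = 47.592 kPa
FS = 59.475 / 47.592 = 1.250

FS = 1.25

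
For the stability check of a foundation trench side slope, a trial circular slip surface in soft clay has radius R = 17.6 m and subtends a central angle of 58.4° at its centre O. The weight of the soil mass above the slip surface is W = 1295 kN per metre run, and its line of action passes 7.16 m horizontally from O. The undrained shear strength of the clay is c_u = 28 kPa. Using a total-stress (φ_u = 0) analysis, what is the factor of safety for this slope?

FS = 0.95

Taking moments about the centre O, the resisting moment is provided by the undrained shear strength acting along the arc:
Arc length L_a = R·θ = 17.6·(58.4°·π/180) = 17.6·1.0193 = 17.94 m
M_R = c_u·L_a·R = 28·17.94·17.6 = 8840.4 kN·m/m
M_D = W·d = 1295·7.16 = 9272.2 kN·m/m
FS = M_R / M_D = 8840.4 / 9272.2 = 0.953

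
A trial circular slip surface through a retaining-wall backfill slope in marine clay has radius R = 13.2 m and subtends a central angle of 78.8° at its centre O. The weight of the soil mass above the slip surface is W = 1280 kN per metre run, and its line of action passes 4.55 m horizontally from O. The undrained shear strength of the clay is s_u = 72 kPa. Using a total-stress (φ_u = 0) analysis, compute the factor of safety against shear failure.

Taking moments about the centre O, the resisting moment is provided by the undrained shear strength acting along the arc:
Arc length L_a = R·θ = 13.2·(78.8°·π/180) = 13.2·1.3753 = 18.15 m
M_R = s_u·L_a·R = 72·18.15·13.2 = 17253.8 kN·m/m
M_D = W·d = 1280·4.55 = 5824.0 kN·m/m
FS = M_R / M_D = 17253.8 / 5824.0 = 2.963

FS = 2.96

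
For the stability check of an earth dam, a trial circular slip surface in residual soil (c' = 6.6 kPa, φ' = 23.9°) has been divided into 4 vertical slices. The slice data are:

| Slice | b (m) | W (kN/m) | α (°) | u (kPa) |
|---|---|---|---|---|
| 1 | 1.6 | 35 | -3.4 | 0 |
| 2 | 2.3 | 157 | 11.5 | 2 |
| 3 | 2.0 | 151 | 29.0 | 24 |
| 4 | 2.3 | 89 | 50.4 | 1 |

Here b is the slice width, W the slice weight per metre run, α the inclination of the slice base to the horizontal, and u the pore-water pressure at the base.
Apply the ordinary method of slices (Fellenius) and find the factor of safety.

FS = 1.19

Ordinary method of slices: FS = Σ[c'·Δl_i + (W_i cosα_i − u_i·Δl_i)·tanφ'] / Σ W_i sinα_i, with Δl_i = b_i / cosα_i.
Slice 1: Δl = 1.6/cos(-3.4°) = 1.603 m; N'_1 = 35·cos(-3.4°) − 0·1.603 = 34.9; c'Δl = 10.58; W sinα = -2.1
Slice 2: Δl = 2.3/cos11.5° = 2.347 m; N'_2 = 157·cos11.5° − 2·2.347 = 149.2; c'Δl = 15.49; W sinα = 31.3
Slice 3: Δl = 2.0/cos29.0° = 2.287 m; N'_3 = 151·cos29.0° − 24·2.287 = 77.2; c'Δl = 15.09; W sinα = 73.2
Slice 4: Δl = 2.3/cos50.4° = 3.608 m; N'_4 = 89·cos50.4° − 1·3.608 = 53.1; c'Δl = 23.81; W sinα = 68.6
Σc'Δl = 65.0 kN/m; ΣN' = 314.4 kN/m; ΣW sinα = 171.0 kN/m
Resisting = 65.0 + 314.4·tan23.9° = 65.0 + 139.3 = 204.3 kN/m
FS = 204.3 / 171.0 = 1.195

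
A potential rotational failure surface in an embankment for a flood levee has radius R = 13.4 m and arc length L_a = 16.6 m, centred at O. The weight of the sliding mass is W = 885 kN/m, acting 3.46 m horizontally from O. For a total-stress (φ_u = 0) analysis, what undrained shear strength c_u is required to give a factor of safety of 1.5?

FS = c_u·L_a·R / (W·d), so c_u = FS·W·d / (L_a·R).
c_u = 1.5·885·3.46 / (16.60·13.4) = 4593.1 / 222.44 = 20.65 kPa

c_u = 20.6 kPa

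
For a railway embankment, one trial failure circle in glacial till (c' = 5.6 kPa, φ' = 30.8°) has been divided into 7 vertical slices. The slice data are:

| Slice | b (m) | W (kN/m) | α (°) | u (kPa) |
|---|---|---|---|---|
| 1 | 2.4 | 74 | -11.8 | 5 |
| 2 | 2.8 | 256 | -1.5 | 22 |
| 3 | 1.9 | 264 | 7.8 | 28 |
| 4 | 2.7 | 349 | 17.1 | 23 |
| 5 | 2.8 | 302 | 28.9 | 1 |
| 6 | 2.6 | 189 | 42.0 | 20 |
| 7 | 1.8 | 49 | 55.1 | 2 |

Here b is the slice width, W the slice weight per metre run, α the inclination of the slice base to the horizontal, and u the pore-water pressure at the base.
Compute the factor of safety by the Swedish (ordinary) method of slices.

FS = 1.76

Ordinary method of slices: FS = Σ[c'·Δl_i + (W_i cosα_i − u_i·Δl_i)·tanφ'] / Σ W_i sinα_i, with Δl_i = b_i / cosα_i.
Slice 1: Δl = 2.4/cos(-11.8°) = 2.452 m; N'_1 = 74·cos(-11.8°) − 5·2.452 = 60.2; c'Δl = 13.73; W sinα = -15.1
Slice 2: Δl = 2.8/cos(-1.5°) = 2.801 m; N'_2 = 256·cos(-1.5°) − 22·2.801 = 194.3; c'Δl = 15.69; W sinα = -6.7
Slice 3: Δl = 1.9/cos7.8° = 1.918 m; N'_3 = 264·cos7.8° − 28·1.918 = 207.9; c'Δl = 10.74; W sinα = 35.8
Slice 4: Δl = 2.7/cos17.1° = 2.825 m; N'_4 = 349·cos17.1° − 23·2.825 = 268.6; c'Δl = 15.82; W sinα = 102.6
Slice 5: Δl = 2.8/cos28.9° = 3.198 m; N'_5 = 302·cos28.9° − 1·3.198 = 261.2; c'Δl = 17.91; W sinα = 146.0
Slice 6: Δl = 2.6/cos42.0° = 3.499 m; N'_6 = 189·cos42.0° − 20·3.499 = 70.5; c'Δl = 19.59; W sinα = 126.5
Slice 7: Δl = 1.8/cos55.1° = 3.146 m; N'_7 = 49·cos55.1° − 2·3.146 = 21.7; c'Δl = 17.62; W sinα = 40.2
Σc'Δl = 111.1 kN/m; ΣN' = 1084.3 kN/m; ΣW sinα = 429.2 kN/m
Resisting = 111.1 + 1084.3·tan30.8° = 111.1 + 646.4 = 757.5 kN/m
FS = 757.5 / 429.2 = 1.765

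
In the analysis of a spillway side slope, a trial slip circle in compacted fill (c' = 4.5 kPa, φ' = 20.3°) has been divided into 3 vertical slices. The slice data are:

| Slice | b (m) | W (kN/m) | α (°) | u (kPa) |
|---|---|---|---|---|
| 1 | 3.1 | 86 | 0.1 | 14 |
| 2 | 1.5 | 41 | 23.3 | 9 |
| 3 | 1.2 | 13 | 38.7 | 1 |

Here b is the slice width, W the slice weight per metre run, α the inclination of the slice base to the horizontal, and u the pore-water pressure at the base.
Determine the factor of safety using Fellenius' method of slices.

Ordinary method of slices: FS = Σ[c'·Δl_i + (W_i cosα_i − u_i·Δl_i)·tanφ'] / Σ W_i sinα_i, with Δl_i = b_i / cosα_i.
Slice 1: Δl = 3.1/cos0.1° = 3.100 m; N'_1 = 86·cos0.1° − 14·3.100 = 42.6; c'Δl = 13.95; W sinα = 0.2
Slice 2: Δl = 1.5/cos23.3° = 1.633 m; N'_2 = 41·cos23.3° − 9·1.633 = 23.0; c'Δl = 7.35; W sinα = 16.2
Slice 3: Δl = 1.2/cos38.7° = 1.538 m; N'_3 = 13·cos38.7° − 1·1.538 = 8.6; c'Δl = 6.92; W sinα = 8.1
Σc'Δl = 28.2 kN/m; ΣN' = 74.2 kN/m; ΣW sinα = 24.5 kN/m
Resisting = 28.2 + 74.2·tan20.3° = 28.2 + 27.4 = 55.7 kN/m
FS = 55.7 / 24.5 = 2.272

FS = 2.27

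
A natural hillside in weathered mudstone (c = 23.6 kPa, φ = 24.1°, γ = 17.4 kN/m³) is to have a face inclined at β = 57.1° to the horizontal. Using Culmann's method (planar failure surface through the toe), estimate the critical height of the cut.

Culmann's analysis gives the critical failure plane at α_cr = (β + φ)/2 = (57.1 + 24.1)/2 = 40.6°, and the critical height
H_c = (4c/γ) · sinβ cosφ / [1 − cos(β − φ)]
    = (4·23.6/17.4) · sin57.1°·cos24.1° / [1 − cos(33.0°)]
    = 5.425 · 0.8396·0.9128 / [1 − 0.8387]
    = 5.425 · 0.7664 / 0.1613
    = 25.77 m

H_c = 25.77 m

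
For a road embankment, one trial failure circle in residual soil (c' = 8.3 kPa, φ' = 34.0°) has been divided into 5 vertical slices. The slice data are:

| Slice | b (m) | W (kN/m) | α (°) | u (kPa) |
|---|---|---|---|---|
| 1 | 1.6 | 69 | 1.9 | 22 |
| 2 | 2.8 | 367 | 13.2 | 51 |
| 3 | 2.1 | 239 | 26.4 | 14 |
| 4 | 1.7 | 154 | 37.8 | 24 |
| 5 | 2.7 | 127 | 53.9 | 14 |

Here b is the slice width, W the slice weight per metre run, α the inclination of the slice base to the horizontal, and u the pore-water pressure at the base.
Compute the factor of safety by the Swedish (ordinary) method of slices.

FS = 1.17

Ordinary method of slices: FS = Σ[c'·Δl_i + (W_i cosα_i − u_i·Δl_i)·tanφ'] / Σ W_i sinα_i, with Δl_i = b_i / cosα_i.
Slice 1: Δl = 1.6/cos1.9° = 1.601 m; N'_1 = 69·cos1.9° − 22·1.601 = 33.7; c'Δl = 13.29; W sinα = 2.3
Slice 2: Δl = 2.8/cos13.2° = 2.876 m; N'_2 = 367·cos13.2° − 51·2.876 = 210.6; c'Δl = 23.87; W sinα = 83.8
Slice 3: Δl = 2.1/cos26.4° = 2.345 m; N'_3 = 239·cos26.4° − 14·2.345 = 181.3; c'Δl = 19.46; W sinα = 106.3
Slice 4: Δl = 1.7/cos37.8° = 2.151 m; N'_4 = 154·cos37.8° − 24·2.151 = 70.0; c'Δl = 17.86; W sinα = 94.4
Slice 5: Δl = 2.7/cos53.9° = 4.583 m; N'_5 = 127·cos53.9° − 14·4.583 = 10.7; c'Δl = 38.03; W sinα = 102.6
Σc'Δl = 112.5 kN/m; ΣN' = 506.3 kN/m; ΣW sinα = 389.4 kN/m
Resisting = 112.5 + 506.3·tan34.0° = 112.5 + 341.5 = 454.0 kN/m
FS = 454.0 / 389.4 = 1.166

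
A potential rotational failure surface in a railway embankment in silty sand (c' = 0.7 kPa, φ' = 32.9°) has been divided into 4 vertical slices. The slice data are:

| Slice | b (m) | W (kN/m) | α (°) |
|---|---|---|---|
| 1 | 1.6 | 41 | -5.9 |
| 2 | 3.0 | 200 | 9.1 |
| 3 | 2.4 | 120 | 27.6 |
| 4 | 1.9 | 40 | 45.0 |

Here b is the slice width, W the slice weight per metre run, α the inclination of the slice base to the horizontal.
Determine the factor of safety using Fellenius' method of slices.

FS = 2.23

Ordinary method of slices: FS = Σ[c'·Δl_i + (W_i cosα_i)·tanφ'] / Σ W_i sinα_i, with Δl_i = b_i / cosα_i.
Slice 1: Δl = 1.6/cos(-5.9°) = 1.609 m; N'_1 = 41·cos(-5.9°) = 40.8; c'Δl = 1.13; W sinα = -4.2
Slice 2: Δl = 3.0/cos9.1° = 3.038 m; N'_2 = 200·cos9.1° = 197.5; c'Δl = 2.13; W sinα = 31.6
Slice 3: Δl = 2.4/cos27.6° = 2.708 m; N'_3 = 120·cos27.6° = 106.3; c'Δl = 1.90; W sinα = 55.6
Slice 4: Δl = 1.9/cos45.0° = 2.687 m; N'_4 = 40·cos45.0° = 28.3; c'Δl = 1.88; W sinα = 28.3
Σc'Δl = 7.0 kN/m; ΣN' = 372.9 kN/m; ΣW sinα = 111.3 kN/m
Resisting = 7.0 + 372.9·tan32.9° = 7.0 + 241.2 = 248.3 kN/m
FS = 248.3 / 111.3 = 2.231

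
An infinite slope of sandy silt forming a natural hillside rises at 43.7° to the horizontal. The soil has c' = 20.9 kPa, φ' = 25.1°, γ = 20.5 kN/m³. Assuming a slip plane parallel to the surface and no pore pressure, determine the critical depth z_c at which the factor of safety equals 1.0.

Setting FS = 1.00 in FS = [c' + γz cos²β tanφ'] / [γz sinβ cosβ] and solving for z:
z = c' / [γ cosβ (FS·sinβ − cosβ·tanφ')]
  = 20.9 / [20.5·cos43.7°·(1.00·sin43.7° − cos43.7°·tan25.1°)]
  = 20.9 / [20.5·0.7230·(1.00·0.6909 − 0.7230·0.4684)]
  = 20.9 / 5.2202 = 4.004 m

z_c = 4.00 m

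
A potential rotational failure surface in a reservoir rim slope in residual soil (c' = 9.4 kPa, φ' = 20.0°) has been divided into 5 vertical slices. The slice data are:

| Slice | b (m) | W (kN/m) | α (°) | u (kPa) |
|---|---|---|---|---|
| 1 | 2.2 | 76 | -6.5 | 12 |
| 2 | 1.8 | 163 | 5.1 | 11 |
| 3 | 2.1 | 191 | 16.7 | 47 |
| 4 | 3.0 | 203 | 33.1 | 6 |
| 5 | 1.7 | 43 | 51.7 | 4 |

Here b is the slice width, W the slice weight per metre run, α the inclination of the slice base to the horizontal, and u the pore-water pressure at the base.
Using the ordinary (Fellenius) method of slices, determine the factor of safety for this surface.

Ordinary method of slices: FS = Σ[c'·Δl_i + (W_i cosα_i − u_i·Δl_i)·tanφ'] / Σ W_i sinα_i, with Δl_i = b_i / cosα_i.
Slice 1: Δl = 2.2/cos(-6.5°) = 2.214 m; N'_1 = 76·cos(-6.5°) − 12·2.214 = 48.9; c'Δl = 20.81; W sinα = -8.6
Slice 2: Δl = 1.8/cos5.1° = 1.807 m; N'_2 = 163·cos5.1° − 11·1.807 = 142.5; c'Δl = 16.99; W sinα = 14.5
Slice 3: Δl = 2.1/cos16.7° = 2.192 m; N'_3 = 191·cos16.7° − 47·2.192 = 79.9; c'Δl = 20.61; W sinα = 54.9
Slice 4: Δl = 3.0/cos33.1° = 3.581 m; N'_4 = 203·cos33.1° − 6·3.581 = 148.6; c'Δl = 33.66; W sinα = 110.9
Slice 5: Δl = 1.7/cos51.7° = 2.743 m; N'_5 = 43·cos51.7° − 4·2.743 = 15.7; c'Δl = 25.78; W sinα = 33.7
Σc'Δl = 117.9 kN/m; ΣN' = 435.6 kN/m; ΣW sinα = 205.4 kN/m
Resisting = 117.9 + 435.6·tan20.0° = 117.9 + 158.5 = 276.4 kN/m
FS = 276.4 / 205.4 = 1.346

FS = 1.35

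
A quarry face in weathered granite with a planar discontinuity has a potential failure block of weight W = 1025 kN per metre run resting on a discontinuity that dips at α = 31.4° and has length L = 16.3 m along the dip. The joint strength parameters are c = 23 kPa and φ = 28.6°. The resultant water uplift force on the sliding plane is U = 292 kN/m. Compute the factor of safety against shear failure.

FS = 1.30

Resolving the block weight along and normal to the plane and applying the Mohr–Coulomb strength on the joint:
N' = W cosα − U = 1025·cos31.4° − 292 = 582.9 kN/m
Driving force T = W sinα = 1025·sin31.4° = 534.0 kN/m
Resisting force R = c·L + N'·tanφ = 23·16.3 + 582.9·tan28.6° = 374.9 + 317.8 = 692.7 kN/m
FS = R / T = 692.7 / 534.0 = 1.297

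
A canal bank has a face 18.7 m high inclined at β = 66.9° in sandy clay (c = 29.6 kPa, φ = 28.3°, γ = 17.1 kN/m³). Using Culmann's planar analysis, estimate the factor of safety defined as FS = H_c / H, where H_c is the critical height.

H_c = (4c/γ) · sinβ cosφ / [1 − cos(β − φ)]
    = (4·29.6/17.1) · sin66.9°·cos28.3° / [1 − cos38.6°]
    = 6.924 · 0.8099 / 0.2185 = 25.67 m
FS = H_c / H = 25.67 / 18.7 = 1.373

FS = 1.37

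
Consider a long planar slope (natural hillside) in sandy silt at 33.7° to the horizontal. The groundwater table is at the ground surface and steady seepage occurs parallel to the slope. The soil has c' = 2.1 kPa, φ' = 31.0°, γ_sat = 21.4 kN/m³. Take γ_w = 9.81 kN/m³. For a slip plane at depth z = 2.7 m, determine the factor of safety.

With seepage parallel to the slope and the water table at the surface, the effective normal stress on the slip plane uses the buoyant unit weight γ' = γ_sat − γ_w while the driving shear stress uses γ_sat:
FS = [c' + γ' z cos²β tanφ'] / [γ_sat z sinβ cosβ]
γ' = 21.4 − 9.81 = 11.59 kN/m³
Numerator = 2.1 + 11.59·2.7·cos²33.7°·tan31.0° = 2.1 + 11.59·2.7·0.6921·0.6009 = 15.114 kPa
Denominator = 21.4·2.7·sin33.7°·cos33.7° = 21.4·2.7·0.5548·0.8320 = 26.672 kPa
FS = 15.114 / 26.672 = 0.567

FS = 0.57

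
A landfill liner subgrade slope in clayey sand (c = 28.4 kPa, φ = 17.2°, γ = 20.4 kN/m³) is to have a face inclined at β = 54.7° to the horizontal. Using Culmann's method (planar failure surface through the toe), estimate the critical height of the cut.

H_c = 21.01 m

Culmann's analysis gives the critical failure plane at α_cr = (β + φ)/2 = (54.7 + 17.2)/2 = 36.0°, and the critical height
H_c = (4c/γ) · sinβ cosφ / [1 − cos(β − φ)]
    = (4·28.4/20.4) · sin54.7°·cos17.2° / [1 − cos(37.5°)]
    = 5.569 · 0.8161·0.9553 / [1 − 0.7934]
    = 5.569 · 0.7796 / 0.2066
    = 21.01 m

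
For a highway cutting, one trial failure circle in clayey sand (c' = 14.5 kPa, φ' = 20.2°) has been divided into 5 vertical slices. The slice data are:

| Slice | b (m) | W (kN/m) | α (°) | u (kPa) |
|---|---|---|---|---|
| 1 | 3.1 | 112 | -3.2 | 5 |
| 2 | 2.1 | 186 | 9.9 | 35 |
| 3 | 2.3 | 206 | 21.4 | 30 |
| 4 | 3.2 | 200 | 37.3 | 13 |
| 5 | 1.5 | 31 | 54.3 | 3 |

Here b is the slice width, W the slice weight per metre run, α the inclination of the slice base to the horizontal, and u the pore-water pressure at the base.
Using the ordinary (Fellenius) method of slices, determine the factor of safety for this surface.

FS = 1.49

Ordinary method of slices: FS = Σ[c'·Δl_i + (W_i cosα_i − u_i·Δl_i)·tanφ'] / Σ W_i sinα_i, with Δl_i = b_i / cosα_i.
Slice 1: Δl = 3.1/cos(-3.2°) = 3.105 m; N'_1 = 112·cos(-3.2°) − 5·3.105 = 96.3; c'Δl = 45.02; W sinα = -6.3
Slice 2: Δl = 2.1/cos9.9° = 2.132 m; N'_2 = 186·cos9.9° − 35·2.132 = 108.6; c'Δl = 30.91; W sinα = 32.0
Slice 3: Δl = 2.3/cos21.4° = 2.470 m; N'_3 = 206·cos21.4° − 30·2.470 = 117.7; c'Δl = 35.82; W sinα = 75.2
Slice 4: Δl = 3.2/cos37.3° = 4.023 m; N'_4 = 200·cos37.3° − 13·4.023 = 106.8; c'Δl = 58.33; W sinα = 121.2
Slice 5: Δl = 1.5/cos54.3° = 2.571 m; N'_5 = 31·cos54.3° − 3·2.571 = 10.4; c'Δl = 37.27; W sinα = 25.2
Σc'Δl = 207.4 kN/m; ΣN' = 439.8 kN/m; ΣW sinα = 247.3 kN/m
Resisting = 207.4 + 439.8·tan20.2° = 207.4 + 161.8 = 369.2 kN/m
FS = 369.2 / 247.3 = 1.493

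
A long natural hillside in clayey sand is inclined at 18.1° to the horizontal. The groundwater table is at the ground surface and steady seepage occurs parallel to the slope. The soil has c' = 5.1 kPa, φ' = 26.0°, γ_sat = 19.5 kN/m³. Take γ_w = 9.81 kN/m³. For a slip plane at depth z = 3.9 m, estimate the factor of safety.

With seepage parallel to the slope and the water table at the surface, the effective normal stress on the slip plane uses the buoyant unit weight γ' = γ_sat − γ_w while the driving shear stress uses γ_sat:
FS = [c' + γ' z cos²β tanφ'] / [γ_sat z sinβ cosβ]
γ' = 19.5 − 9.81 = 9.69 kN/m³
Numerator = 5.1 + 9.69·3.9·cos²18.1°·tan26.0° = 5.1 + 9.69·3.9·0.9035·0.4877 = 21.753 kPa
Denominator = 19.5·3.9·sin18.1°·cos18.1° = 19.5·3.9·0.3107·0.9505 = 22.458 kPa
FS = 21.753 / 22.458 = 0.969

FS = 0.97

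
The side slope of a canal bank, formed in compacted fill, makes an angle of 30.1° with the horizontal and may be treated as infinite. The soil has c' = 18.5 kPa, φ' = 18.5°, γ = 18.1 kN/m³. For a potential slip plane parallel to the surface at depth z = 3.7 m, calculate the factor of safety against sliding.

For an infinite slope with a slip plane parallel to the surface (no pore pressure): FS = [c' + γz cos²β tanφ'] / [γz sinβ cosβ].
γz = 18.1·3.7 = 66.97 kN/m²
Numerator = 18.5 + 66.97·cos²30.1°·tan18.5° = 18.5 + 66.97·0.7485·0.3346 = 35.272 kPa
Denominator = 66.97·sin30.1°·cos30.1° = 66.97·0.5015·0.8652 = 29.057 kPa
FS = 35.272 / 29.057 = 1.214

FS = 1.21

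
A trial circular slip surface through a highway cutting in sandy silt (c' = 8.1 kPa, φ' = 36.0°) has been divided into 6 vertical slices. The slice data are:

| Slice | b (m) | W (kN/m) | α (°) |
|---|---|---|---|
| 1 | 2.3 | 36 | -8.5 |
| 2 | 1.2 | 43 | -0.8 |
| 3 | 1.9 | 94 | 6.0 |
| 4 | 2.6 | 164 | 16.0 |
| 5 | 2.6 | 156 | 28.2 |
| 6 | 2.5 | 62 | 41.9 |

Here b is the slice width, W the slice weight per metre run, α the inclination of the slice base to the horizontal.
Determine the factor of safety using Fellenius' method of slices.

Ordinary method of slices: FS = Σ[c'·Δl_i + (W_i cosα_i)·tanφ'] / Σ W_i sinα_i, with Δl_i = b_i / cosα_i.
Slice 1: Δl = 2.3/cos(-8.5°) = 2.326 m; N'_1 = 36·cos(-8.5°) = 35.6; c'Δl = 18.84; W sinα = -5.3
Slice 2: Δl = 1.2/cos(-0.8°) = 1.200 m; N'_2 = 43·cos(-0.8°) = 43.0; c'Δl = 9.72; W sinα = -0.6
Slice 3: Δl = 1.9/cos6.0° = 1.910 m; N'_3 = 94·cos6.0° = 93.5; c'Δl = 15.47; W sinα = 9.8
Slice 4: Δl = 2.6/cos16.0° = 2.705 m; N'_4 = 164·cos16.0° = 157.6; c'Δl = 21.91; W sinα = 45.2
Slice 5: Δl = 2.6/cos28.2° = 2.950 m; N'_5 = 156·cos28.2° = 137.5; c'Δl = 23.90; W sinα = 73.7
Slice 6: Δl = 2.5/cos41.9° = 3.359 m; N'_6 = 62·cos41.9° = 46.1; c'Δl = 27.21; W sinα = 41.4
Σc'Δl = 117.0 kN/m; ΣN' = 513.4 kN/m; ΣW sinα = 164.2 kN/m
Resisting = 117.0 + 513.4·tan36.0° = 117.0 + 373.0 = 490.0 kN/m
FS = 490.0 / 164.2 = 2.984

FS = 2.98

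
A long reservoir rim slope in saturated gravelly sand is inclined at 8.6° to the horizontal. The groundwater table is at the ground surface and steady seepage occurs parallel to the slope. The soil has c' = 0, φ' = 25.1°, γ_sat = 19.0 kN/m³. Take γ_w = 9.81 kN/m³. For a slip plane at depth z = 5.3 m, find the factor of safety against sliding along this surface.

FS = 1.50

With seepage parallel to the slope and the water table at the surface, the effective normal stress on the slip plane uses the buoyant unit weight γ' = γ_sat − γ_w while the driving shear stress uses γ_sat:
FS = [c' + γ' z cos²β tanφ'] / [γ_sat z sinβ cosβ]
(For c' = 0 this reduces to FS = (γ'/γ_sat)·tanφ'/tanβ.)
γ' = 19.0 − 9.81 = 9.19 kN/m³
Numerator = 0.0 + 9.19·5.3·cos²8.6°·tan25.1° = 0.0 + 9.19·5.3·0.9776·0.4684 = 22.306 kPa
Denominator = 19.0·5.3·sin8.6°·cos8.6° = 19.0·5.3·0.1495·0.9888 = 14.889 kPa
FS = 22.306 / 14.889 = 1.498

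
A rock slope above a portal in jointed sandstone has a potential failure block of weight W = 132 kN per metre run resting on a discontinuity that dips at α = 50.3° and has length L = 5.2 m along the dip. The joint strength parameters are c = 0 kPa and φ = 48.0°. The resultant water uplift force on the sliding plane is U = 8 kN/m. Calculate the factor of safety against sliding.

FS = 0.83

Resolving the block weight along and normal to the plane and applying the Mohr–Coulomb strength on the joint:
N' = W cosα − U = 132·cos50.3° − 8 = 76.3 kN/m
Driving force T = W sinα = 132·sin50.3° = 101.6 kN/m
Resisting force R = c·L + N'·tanφ = 0·5.2 + 76.3·tan48.0° = 0.0 + 84.8 = 84.8 kN/m
FS = R / T = 84.8 / 101.6 = 0.835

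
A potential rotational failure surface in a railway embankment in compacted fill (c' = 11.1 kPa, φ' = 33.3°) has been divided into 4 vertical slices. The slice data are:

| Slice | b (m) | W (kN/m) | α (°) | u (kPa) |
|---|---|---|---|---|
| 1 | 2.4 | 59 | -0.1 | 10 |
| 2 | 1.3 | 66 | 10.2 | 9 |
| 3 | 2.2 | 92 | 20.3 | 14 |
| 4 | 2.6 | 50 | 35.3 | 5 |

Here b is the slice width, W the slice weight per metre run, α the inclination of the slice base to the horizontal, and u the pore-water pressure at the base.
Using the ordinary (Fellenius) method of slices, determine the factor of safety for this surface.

FS = 2.93

Ordinary method of slices: FS = Σ[c'·Δl_i + (W_i cosα_i − u_i·Δl_i)·tanφ'] / Σ W_i sinα_i, with Δl_i = b_i / cosα_i.
Slice 1: Δl = 2.4/cos(-0.1°) = 2.400 m; N'_1 = 59·cos(-0.1°) − 10·2.400 = 35.0; c'Δl = 26.64; W sinα = -0.1
Slice 2: Δl = 1.3/cos10.2° = 1.321 m; N'_2 = 66·cos10.2° − 9·1.321 = 53.1; c'Δl = 14.66; W sinα = 11.7
Slice 3: Δl = 2.2/cos20.3° = 2.346 m; N'_3 = 92·cos20.3° − 14·2.346 = 53.4; c'Δl = 26.04; W sinα = 31.9
Slice 4: Δl = 2.6/cos35.3° = 3.186 m; N'_4 = 50·cos35.3° − 5·3.186 = 24.9; c'Δl = 35.36; W sinα = 28.9
Σc'Δl = 102.7 kN/m; ΣN' = 166.4 kN/m; ΣW sinα = 72.4 kN/m
Resisting = 102.7 + 166.4·tan33.3° = 102.7 + 109.3 = 212.0 kN/m
FS = 212.0 / 72.4 = 2.928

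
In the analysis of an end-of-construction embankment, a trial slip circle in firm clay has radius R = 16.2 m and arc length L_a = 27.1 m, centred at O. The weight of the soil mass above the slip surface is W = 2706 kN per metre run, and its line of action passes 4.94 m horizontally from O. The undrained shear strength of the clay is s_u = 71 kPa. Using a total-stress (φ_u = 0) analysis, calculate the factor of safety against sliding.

FS = 2.33

Taking moments about the centre O, the resisting moment is provided by the undrained shear strength acting along the arc:
M_R = s_u·L_a·R = 71·27.10·16.2 = 31170.4 kN·m/m
M_D = W·d = 2706·4.94 = 13367.6 kN·m/m
FS = M_R / M_D = 31170.4 / 13367.6 = 2.332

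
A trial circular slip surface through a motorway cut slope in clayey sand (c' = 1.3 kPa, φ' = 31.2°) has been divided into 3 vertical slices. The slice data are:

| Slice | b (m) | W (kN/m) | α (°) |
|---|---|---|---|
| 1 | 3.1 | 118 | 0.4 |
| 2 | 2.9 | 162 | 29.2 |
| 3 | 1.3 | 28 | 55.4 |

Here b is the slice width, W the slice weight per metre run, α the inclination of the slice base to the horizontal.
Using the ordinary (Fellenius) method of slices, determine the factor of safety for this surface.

Ordinary method of slices: FS = Σ[c'·Δl_i + (W_i cosα_i)·tanφ'] / Σ W_i sinα_i, with Δl_i = b_i / cosα_i.
Slice 1: Δl = 3.1/cos0.4° = 3.100 m; N'_1 = 118·cos0.4° = 118.0; c'Δl = 4.03; W sinα = 0.8
Slice 2: Δl = 2.9/cos29.2° = 3.322 m; N'_2 = 162·cos29.2° = 141.4; c'Δl = 4.32; W sinα = 79.0
Slice 3: Δl = 1.3/cos55.4° = 2.289 m; N'_3 = 28·cos55.4° = 15.9; c'Δl = 2.98; W sinα = 23.0
Σc'Δl = 11.3 kN/m; ΣN' = 275.3 kN/m; ΣW sinα = 102.9 kN/m
Resisting = 11.3 + 275.3·tan31.2° = 11.3 + 166.7 = 178.1 kN/m
FS = 178.1 / 102.9 = 1.730

FS = 1.73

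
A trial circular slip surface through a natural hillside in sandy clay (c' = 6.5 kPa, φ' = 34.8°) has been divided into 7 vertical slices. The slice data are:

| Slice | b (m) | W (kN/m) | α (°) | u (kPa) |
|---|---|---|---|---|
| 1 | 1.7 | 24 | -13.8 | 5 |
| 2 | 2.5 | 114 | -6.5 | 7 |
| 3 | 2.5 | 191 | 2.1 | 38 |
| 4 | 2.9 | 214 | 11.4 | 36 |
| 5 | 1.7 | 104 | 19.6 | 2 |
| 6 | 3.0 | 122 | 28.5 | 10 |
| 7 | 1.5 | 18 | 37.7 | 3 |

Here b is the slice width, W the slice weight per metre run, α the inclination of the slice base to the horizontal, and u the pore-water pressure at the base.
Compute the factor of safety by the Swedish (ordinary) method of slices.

FS = 3.31

Ordinary method of slices: FS = Σ[c'·Δl_i + (W_i cosα_i − u_i·Δl_i)·tanφ'] / Σ W_i sinα_i, with Δl_i = b_i / cosα_i.
Slice 1: Δl = 1.7/cos(-13.8°) = 1.751 m; N'_1 = 24·cos(-13.8°) − 5·1.751 = 14.6; c'Δl = 11.38; W sinα = -5.7
Slice 2: Δl = 2.5/cos(-6.5°) = 2.516 m; N'_2 = 114·cos(-6.5°) − 7·2.516 = 95.7; c'Δl = 16.36; W sinα = -12.9
Slice 3: Δl = 2.5/cos2.1° = 2.502 m; N'_3 = 191·cos2.1° − 38·2.502 = 95.8; c'Δl = 16.26; W sinα = 7.0
Slice 4: Δl = 2.9/cos11.4° = 2.958 m; N'_4 = 214·cos11.4° − 36·2.958 = 103.3; c'Δl = 19.23; W sinα = 42.3
Slice 5: Δl = 1.7/cos19.6° = 1.805 m; N'_5 = 104·cos19.6° − 2·1.805 = 94.4; c'Δl = 11.73; W sinα = 34.9
Slice 6: Δl = 3.0/cos28.5° = 3.414 m; N'_6 = 122·cos28.5° − 10·3.414 = 73.1; c'Δl = 22.19; W sinα = 58.2
Slice 7: Δl = 1.5/cos37.7° = 1.896 m; N'_7 = 18·cos37.7° − 3·1.896 = 8.6; c'Δl = 12.32; W sinα = 11.0
Σc'Δl = 109.5 kN/m; ΣN' = 485.3 kN/m; ΣW sinα = 134.8 kN/m
Resisting = 109.5 + 485.3·tan34.8° = 109.5 + 337.3 = 446.8 kN/m
FS = 446.8 / 134.8 = 3.315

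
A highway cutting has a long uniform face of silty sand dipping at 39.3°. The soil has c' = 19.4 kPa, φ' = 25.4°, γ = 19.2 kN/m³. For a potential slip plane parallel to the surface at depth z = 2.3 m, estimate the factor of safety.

For an infinite slope with a slip plane parallel to the surface (no pore pressure): FS = [c' + γz cos²β tanφ'] / [γz sinβ cosβ].
γz = 19.2·2.3 = 44.16 kN/m²
Numerator = 19.4 + 44.16·cos²39.3°·tan25.4° = 19.4 + 44.16·0.5988·0.4748 = 31.957 kPa
Denominator = 44.16·sin39.3°·cos39.3° = 44.16·0.6334·0.7738 = 21.644 kPa
FS = 31.957 / 21.644 = 1.476

FS = 1.48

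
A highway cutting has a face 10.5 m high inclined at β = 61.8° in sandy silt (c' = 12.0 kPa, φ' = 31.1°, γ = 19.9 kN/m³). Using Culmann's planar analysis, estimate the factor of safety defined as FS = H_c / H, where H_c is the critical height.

FS = 1.24

H_c = (4c'/γ) · sinβ cosφ' / [1 − cos(β − φ')]
    = (4·12.0/19.9) · sin61.8°·cos31.1° / [1 − cos30.7°]
    = 2.412 · 0.7546 / 0.1401 = 12.99 m
FS = H_c / H = 12.99 / 10.5 = 1.237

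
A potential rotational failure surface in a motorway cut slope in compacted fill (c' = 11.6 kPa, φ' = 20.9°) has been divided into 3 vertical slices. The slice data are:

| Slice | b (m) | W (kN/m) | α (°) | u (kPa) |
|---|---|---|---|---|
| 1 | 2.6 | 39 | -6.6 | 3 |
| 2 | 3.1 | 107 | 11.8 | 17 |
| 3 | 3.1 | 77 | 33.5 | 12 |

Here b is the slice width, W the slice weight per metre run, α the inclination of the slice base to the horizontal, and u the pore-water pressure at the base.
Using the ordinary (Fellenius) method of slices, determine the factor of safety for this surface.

FS = 2.49

Ordinary method of slices: FS = Σ[c'·Δl_i + (W_i cosα_i − u_i·Δl_i)·tanφ'] / Σ W_i sinα_i, with Δl_i = b_i / cosα_i.
Slice 1: Δl = 2.6/cos(-6.6°) = 2.617 m; N'_1 = 39·cos(-6.6°) − 3·2.617 = 30.9; c'Δl = 30.36; W sinα = -4.5
Slice 2: Δl = 3.1/cos11.8° = 3.167 m; N'_2 = 107·cos11.8° − 17·3.167 = 50.9; c'Δl = 36.74; W sinα = 21.9
Slice 3: Δl = 3.1/cos33.5° = 3.718 m; N'_3 = 77·cos33.5° − 12·3.718 = 19.6; c'Δl = 43.12; W sinα = 42.5
Σc'Δl = 110.2 kN/m; ΣN' = 101.4 kN/m; ΣW sinα = 59.9 kN/m
Resisting = 110.2 + 101.4·tan20.9° = 110.2 + 38.7 = 148.9 kN/m
FS = 148.9 / 59.9 = 2.487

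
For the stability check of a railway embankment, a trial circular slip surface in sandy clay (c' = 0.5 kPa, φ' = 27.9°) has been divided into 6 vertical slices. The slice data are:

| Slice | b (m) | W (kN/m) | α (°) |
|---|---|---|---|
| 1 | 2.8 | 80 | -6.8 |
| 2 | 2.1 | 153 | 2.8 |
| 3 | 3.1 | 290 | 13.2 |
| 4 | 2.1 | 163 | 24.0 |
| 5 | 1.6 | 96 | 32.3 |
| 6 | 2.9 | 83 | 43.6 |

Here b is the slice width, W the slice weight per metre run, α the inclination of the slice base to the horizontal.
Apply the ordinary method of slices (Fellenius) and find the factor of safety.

Ordinary method of slices: FS = Σ[c'·Δl_i + (W_i cosα_i)·tanφ'] / Σ W_i sinα_i, with Δl_i = b_i / cosα_i.
Slice 1: Δl = 2.8/cos(-6.8°) = 2.820 m; N'_1 = 80·cos(-6.8°) = 79.4; c'Δl = 1.41; W sinα = -9.5
Slice 2: Δl = 2.1/cos2.8° = 2.103 m; N'_2 = 153·cos2.8° = 152.8; c'Δl = 1.05; W sinα = 7.5
Slice 3: Δl = 3.1/cos13.2° = 3.184 m; N'_3 = 290·cos13.2° = 282.3; c'Δl = 1.59; W sinα = 66.2
Slice 4: Δl = 2.1/cos24.0° = 2.299 m; N'_4 = 163·cos24.0° = 148.9; c'Δl = 1.15; W sinα = 66.3
Slice 5: Δl = 1.6/cos32.3° = 1.893 m; N'_5 = 96·cos32.3° = 81.1; c'Δl = 0.95; W sinα = 51.3
Slice 6: Δl = 2.9/cos43.6° = 4.005 m; N'_6 = 83·cos43.6° = 60.1; c'Δl = 2.00; W sinα = 57.2
Σc'Δl = 8.2 kN/m; ΣN' = 804.8 kN/m; ΣW sinα = 239.1 kN/m
Resisting = 8.2 + 804.8·tan27.9° = 8.2 + 426.1 = 434.2 kN/m
FS = 434.2 / 239.1 = 1.816

FS = 1.82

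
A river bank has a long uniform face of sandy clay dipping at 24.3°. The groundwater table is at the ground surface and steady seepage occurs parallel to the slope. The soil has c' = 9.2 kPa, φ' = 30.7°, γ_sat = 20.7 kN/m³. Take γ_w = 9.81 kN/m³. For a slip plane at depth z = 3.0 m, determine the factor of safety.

With seepage parallel to the slope and the water table at the surface, the effective normal stress on the slip plane uses the buoyant unit weight γ' = γ_sat − γ_w while the driving shear stress uses γ_sat:
FS = [c' + γ' z cos²β tanφ'] / [γ_sat z sinβ cosβ]
γ' = 20.7 − 9.81 = 10.89 kN/m³
Numerator = 9.2 + 10.89·3.0·cos²24.3°·tan30.7° = 9.2 + 10.89·3.0·0.8307·0.5938 = 25.313 kPa
Denominator = 20.7·3.0·sin24.3°·cos24.3° = 20.7·3.0·0.4115·0.9114 = 23.291 kPa
FS = 25.313 / 23.291 = 1.087

FS = 1.09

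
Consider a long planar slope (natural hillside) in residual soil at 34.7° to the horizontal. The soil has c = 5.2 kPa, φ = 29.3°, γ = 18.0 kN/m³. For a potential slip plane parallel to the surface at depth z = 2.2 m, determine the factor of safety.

FS = 1.09

For an infinite slope with a slip plane parallel to the surface (no pore pressure): FS = [c + γz cos²β tanφ] / [γz sinβ cosβ].
γz = 18.0·2.2 = 39.60 kN/m²
Numerator = 5.2 + 39.60·cos²34.7°·tan29.3° = 5.2 + 39.60·0.6759·0.5612 = 20.221 kPa
Denominator = 39.60·sin34.7°·cos34.7° = 39.60·0.5693·0.8221 = 18.534 kPa
FS = 20.221 / 18.534 = 1.091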